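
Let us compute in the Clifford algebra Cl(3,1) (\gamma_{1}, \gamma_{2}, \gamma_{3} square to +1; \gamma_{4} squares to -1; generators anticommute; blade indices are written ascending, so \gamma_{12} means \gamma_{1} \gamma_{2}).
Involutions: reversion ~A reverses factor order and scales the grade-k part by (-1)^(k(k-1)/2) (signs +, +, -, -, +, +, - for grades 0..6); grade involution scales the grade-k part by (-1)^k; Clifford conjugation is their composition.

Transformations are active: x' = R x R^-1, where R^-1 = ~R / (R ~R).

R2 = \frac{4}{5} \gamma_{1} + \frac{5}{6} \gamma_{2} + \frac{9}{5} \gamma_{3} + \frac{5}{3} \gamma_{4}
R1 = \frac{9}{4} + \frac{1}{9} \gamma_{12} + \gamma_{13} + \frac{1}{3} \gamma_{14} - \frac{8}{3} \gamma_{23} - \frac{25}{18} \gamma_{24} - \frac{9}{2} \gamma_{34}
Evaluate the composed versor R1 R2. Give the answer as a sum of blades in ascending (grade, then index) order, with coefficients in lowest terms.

Distribute over the terms of R2 (each basis-blade product reordered to ascending indices, repeated generators contracted through their squares):
R1 (\frac{4}{5} \gamma_{1}) = \frac{9}{5} \gamma_{1} - \frac{4}{45} \gamma_{2} - \frac{4}{5} \gamma_{3} - \frac{4}{15} \gamma_{4} - \frac{32}{15} \gamma_{123} - \frac{10}{9} \gamma_{124} - \frac{18}{5} \gamma_{134}
R1 (\frac{5}{6} \gamma_{2}) = \frac{5}{54} \gamma_{1} + \frac{15}{8} \gamma_{2} + \frac{20}{9} \gamma_{3} + \frac{125}{108} \gamma_{4} - \frac{5}{6} \gamma_{123} - \frac{5}{18} \gamma_{124} - \frac{15}{4} \gamma_{234}
R1 (\frac{9}{5} \gamma_{3}) = \frac{9}{5} \gamma_{1} - \frac{24}{5} \gamma_{2} + \frac{81}{20} \gamma_{3} + \frac{81}{10} \gamma_{4} + \frac{1}{5} \gamma_{123} - \frac{3}{5} \gamma_{134} + \frac{5}{2} \gamma_{234}
R1 (\frac{5}{3} \gamma_{4}) = -\frac{5}{9} \gamma_{1} + \frac{125}{54} \gamma_{2} + \frac{15}{2} \gamma_{3} + \frac{15}{4} \gamma_{4} + \frac{5}{27} \gamma_{124} + \frac{5}{3} \gamma_{134} - \frac{40}{9} \gamma_{234}
Summing the partial products and collecting blades:
Answer: \frac{847}{270} \gamma_{1} - \frac{151}{216} \gamma_{2} + \frac{467}{36} \gamma_{3} + \frac{344}{27} \gamma_{4} - \frac{83}{30} \gamma_{123} - \frac{65}{54} \gamma_{124} - \frac{38}{15} \gamma_{134} - \frac{205}{36} \gamma_{234}


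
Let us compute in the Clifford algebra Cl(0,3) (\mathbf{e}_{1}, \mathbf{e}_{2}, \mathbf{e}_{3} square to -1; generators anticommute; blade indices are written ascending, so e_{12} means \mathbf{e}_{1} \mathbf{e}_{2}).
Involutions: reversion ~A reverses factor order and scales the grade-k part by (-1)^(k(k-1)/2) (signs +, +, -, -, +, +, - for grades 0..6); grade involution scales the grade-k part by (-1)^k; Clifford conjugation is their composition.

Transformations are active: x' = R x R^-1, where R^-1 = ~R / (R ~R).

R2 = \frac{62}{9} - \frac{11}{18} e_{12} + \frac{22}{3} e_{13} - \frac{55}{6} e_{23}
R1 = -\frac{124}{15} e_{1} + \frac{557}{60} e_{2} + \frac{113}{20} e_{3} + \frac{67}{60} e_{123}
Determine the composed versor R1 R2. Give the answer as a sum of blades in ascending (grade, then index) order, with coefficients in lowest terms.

Distribute over the terms of R1 (each basis-blade product reordered to ascending indices, repeated generators contracted through their squares):
(-\frac{124}{15} e_{1}) R2 = -\frac{7688}{135} e_{1} - \frac{682}{135} e_{2} + \frac{2728}{45} e_{3} + \frac{682}{9} e_{123}
(\frac{557}{60} e_{2}) R2 = -\frac{6127}{1080} e_{1} + \frac{17267}{270} e_{2} + \frac{6127}{72} e_{3} - \frac{6127}{90} e_{123}
(\frac{113}{20} e_{3}) R2 = \frac{1243}{30} e_{1} - \frac{1243}{24} e_{2} + \frac{3503}{90} e_{3} - \frac{1243}{360} e_{123}
(\frac{67}{60} e_{123}) R2 = \frac{737}{72} e_{1} + \frac{737}{90} e_{2} + \frac{737}{1080} e_{3} + \frac{2077}{270} e_{123}
Summing the partial products and collecting blades:
Answer: -\frac{2957}{270} e_{1} + \frac{5507}{360} e_{2} + \frac{20015}{108} e_{3} + \frac{2579}{216} e_{123}


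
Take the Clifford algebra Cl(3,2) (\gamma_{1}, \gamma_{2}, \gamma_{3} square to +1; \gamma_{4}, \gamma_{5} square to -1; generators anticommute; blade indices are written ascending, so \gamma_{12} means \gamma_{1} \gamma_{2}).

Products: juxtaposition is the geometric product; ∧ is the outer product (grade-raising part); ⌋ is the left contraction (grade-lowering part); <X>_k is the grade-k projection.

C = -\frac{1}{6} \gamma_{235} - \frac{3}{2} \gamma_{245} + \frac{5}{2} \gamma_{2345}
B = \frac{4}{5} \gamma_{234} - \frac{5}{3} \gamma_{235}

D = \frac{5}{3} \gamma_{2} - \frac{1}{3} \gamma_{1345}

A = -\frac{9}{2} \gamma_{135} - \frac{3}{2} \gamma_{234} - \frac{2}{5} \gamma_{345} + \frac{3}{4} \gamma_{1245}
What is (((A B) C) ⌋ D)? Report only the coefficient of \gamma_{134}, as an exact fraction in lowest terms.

step 1: -\frac{6}{5} + \frac{15}{2} \gamma_{12} + \frac{2}{3} \gamma_{24} + \frac{8}{25} \gamma_{25} - \frac{5}{2} \gamma_{45} + \frac{5}{4} \gamma_{134} + \frac{3}{5} \gamma_{135} - \frac{18}{5} \gamma_{1245}
step 2: -\frac{27}{5} \gamma_{1} - \frac{15}{4} \gamma_{2} + \frac{4}{75} \gamma_{3} + \frac{12}{25} \gamma_{4} - \gamma_{5} - \frac{1}{10} \gamma_{12} + 9 \gamma_{13} + \frac{25}{4} \gamma_{23} + \frac{4}{5} \gamma_{34} - \frac{5}{3} \gamma_{35} - \frac{3}{2} \gamma_{124} + \frac{25}{8} \gamma_{125} - \frac{3}{5} \gamma_{134} - \frac{5}{4} \gamma_{135} - \frac{45}{4} \gamma_{145} - \frac{5}{12} \gamma_{234} + \frac{1}{5} \gamma_{235} + \frac{9}{5} \gamma_{245} - \frac{1}{9} \gamma_{345} - \frac{9}{10} \gamma_{1234} + \frac{15}{8} \gamma_{1235} + \frac{5}{24} \gamma_{1245} + \frac{75}{4} \gamma_{1345} - 3 \gamma_{2345}
step 3: -\frac{25}{2} + \frac{1}{27} \gamma_{1} - \frac{15}{4} \gamma_{3} - \frac{5}{12} \gamma_{4} + \frac{1}{5} \gamma_{5} - \frac{5}{9} \gamma_{14} - \frac{4}{15} \gamma_{15} + 3 \gamma_{45} + \frac{1}{3} \gamma_{134} + \frac{4}{25} \gamma_{135} + \frac{4}{225} \gamma_{145} + \frac{9}{5} \gamma_{345}
Answer: \frac{1}{3}


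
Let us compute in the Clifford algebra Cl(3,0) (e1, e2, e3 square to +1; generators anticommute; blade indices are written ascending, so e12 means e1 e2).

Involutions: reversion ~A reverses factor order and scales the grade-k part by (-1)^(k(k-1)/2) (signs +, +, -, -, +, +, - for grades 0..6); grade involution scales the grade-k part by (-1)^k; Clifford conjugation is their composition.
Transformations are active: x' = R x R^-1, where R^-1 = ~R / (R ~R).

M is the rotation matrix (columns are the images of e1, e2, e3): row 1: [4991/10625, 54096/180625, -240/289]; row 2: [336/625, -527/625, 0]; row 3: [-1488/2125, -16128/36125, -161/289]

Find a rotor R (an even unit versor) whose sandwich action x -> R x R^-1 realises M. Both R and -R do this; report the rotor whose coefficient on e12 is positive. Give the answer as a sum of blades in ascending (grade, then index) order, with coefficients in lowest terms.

Method: write R = a + b12*e12 + b13*e13 + b23*e23 with a^2 + b12^2 + b13^2 + b23^2 = 1 (so R^-1 = ~R). Expanding the columns R e_j ~R gives tr M = 4a^2 - 1 and, from the antisymmetric part, M21 - M12 = -4a*b12, M13 - M31 = 4a*b13, M32 - M23 = -4a*b23.
Here tr M = -168081/180625, so a^2 = (1 + tr M)/4 = 3136/180625 and a = ±56/425. Taking a = 56/425: M21 - M12 = 43008/180625, M13 - M31 = -4704/36125, M32 - M23 = -16128/36125, giving b12 = -192/425, b13 = -21/85, b23 = 72/85, i.e. R = 56/425 - 192/425*e12 - 21/85*e13 + 72/85*e23.
Its e12 coefficient is negative, so report the other preimage -R.
Answer: -56/425 + 192/425*e12 + 21/85*e13 - 72/85*e23. Sheet selection: the two-to-one cover makes ±R indistinguishable at the matrix level (trace -168081/180625), so uniqueness comes from the required sign on e12.


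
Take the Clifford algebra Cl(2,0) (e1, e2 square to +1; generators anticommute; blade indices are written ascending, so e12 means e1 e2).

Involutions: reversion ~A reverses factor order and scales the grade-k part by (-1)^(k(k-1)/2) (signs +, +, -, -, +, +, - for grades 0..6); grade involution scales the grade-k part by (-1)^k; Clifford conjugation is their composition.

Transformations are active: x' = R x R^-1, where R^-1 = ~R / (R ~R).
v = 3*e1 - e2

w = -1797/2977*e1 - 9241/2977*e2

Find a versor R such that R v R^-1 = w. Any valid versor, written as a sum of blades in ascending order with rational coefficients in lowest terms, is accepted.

Sketch: the shared square 10 makes R = v + w = 7134/2977*e1 - 12218/2977*e2 the natural versor; its sandwich fixes that direction, negates (v - w)/2, and sends v to w.
Answer: 7134/2977*e1 - 12218/2977*e2


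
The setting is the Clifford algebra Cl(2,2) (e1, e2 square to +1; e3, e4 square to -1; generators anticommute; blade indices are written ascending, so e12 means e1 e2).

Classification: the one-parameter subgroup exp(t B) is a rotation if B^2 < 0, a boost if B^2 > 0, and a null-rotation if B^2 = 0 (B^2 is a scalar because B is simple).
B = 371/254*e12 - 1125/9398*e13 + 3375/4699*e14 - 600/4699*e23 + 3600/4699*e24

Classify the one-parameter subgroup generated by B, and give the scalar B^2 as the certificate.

B^2 term by term: the squares give (371/254)^2*(e12)^2 + (-1125/9398)^2*(e13)^2 + (3375/4699)^2*(e14)^2 + (-600/4699)^2*(e23)^2 + (3600/4699)^2*(e24)^2 = 137641/64516*(-1) + 1265625/88322404*(+1) + 11390625/22080601*(+1) + 360000/22080601*(+1) + 12960000/22080601*(+1) = -1 (each basis 2-blade squares to minus the product of its generators' squares); cross terms between blades sharing an index anticommute and cancel; the commuting (index-disjoint) pairs give grade-4 terms 2*c*c'*(blade product), which cancel blade by blade — e1234: 4050000/22080601 - 4050000/22080601 = 0 — confirming B is simple. So B^2 = -1.
Answer: rotation, certificate B^2 = -1. Note: conjugating B changes its blade decomposition but never the scalar B^2 = -1, whose sign settles the classification.


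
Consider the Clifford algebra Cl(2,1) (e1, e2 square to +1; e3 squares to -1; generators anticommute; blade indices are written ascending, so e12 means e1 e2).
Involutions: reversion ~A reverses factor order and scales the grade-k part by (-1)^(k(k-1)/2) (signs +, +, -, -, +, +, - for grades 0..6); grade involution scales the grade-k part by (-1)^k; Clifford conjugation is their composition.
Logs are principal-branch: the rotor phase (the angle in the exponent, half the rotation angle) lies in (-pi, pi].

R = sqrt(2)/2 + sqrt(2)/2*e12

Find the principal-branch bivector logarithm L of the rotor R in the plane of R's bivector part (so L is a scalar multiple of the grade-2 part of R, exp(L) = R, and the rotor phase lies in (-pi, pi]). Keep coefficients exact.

The scalar part of R is sqrt(2)/2, and that scalar determines the rotor phase on the principal branch; recovering the unit plane as bivector-part over sine of the phase gives L = phase * plane.
Concretely: cos(phase) = sqrt(2)/2 gives phase = ±pi/4, and since phase/sin(phase) is even the sign is immaterial: L = (phase/sin(phase)) * <R>_2 = (sqrt(2)*pi/4) * <R>_2.
Answer: pi/4*e12


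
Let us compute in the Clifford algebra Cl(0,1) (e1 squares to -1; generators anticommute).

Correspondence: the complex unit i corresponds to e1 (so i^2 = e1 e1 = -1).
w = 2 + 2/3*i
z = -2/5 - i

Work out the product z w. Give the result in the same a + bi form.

In blades: z = -2/5 - e1, w = 2 + 2/3*e1.
Distribute z over w term by term (generator squares from the signature, products reordered to ascending indices): (-2/5)*w = -4/5 - 4/15*e1; (-e1)*w = 2/3 - 2*e1.
Sum: -2/15 - 34/15*e1; translating back through the correspondence:
Answer: -2/15 - 34/15*i


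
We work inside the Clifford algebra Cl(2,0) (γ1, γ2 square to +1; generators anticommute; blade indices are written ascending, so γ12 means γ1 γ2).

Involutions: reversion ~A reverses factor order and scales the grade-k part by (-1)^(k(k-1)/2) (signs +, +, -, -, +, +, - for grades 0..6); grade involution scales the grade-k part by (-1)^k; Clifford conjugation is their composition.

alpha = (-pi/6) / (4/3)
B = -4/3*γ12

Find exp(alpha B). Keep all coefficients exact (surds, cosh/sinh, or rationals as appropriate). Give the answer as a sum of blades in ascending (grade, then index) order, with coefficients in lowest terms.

B^2 = (-4/3)^2*(γ12)^2 = 16/9*(-1) = -16/9 (a basis 2-blade squares to minus the product of its generators' squares).
B^2 = -16/9 — circular case — the even/odd split gives cos and sin: l = 4/3, alpha*l = -pi/6, so exp(alpha B) = cos(-pi/6) + (sin(-pi/6)/(4/3))*B = sqrt(3)/2 + (-3/8)*B.
Answer: sqrt(3)/2 + 1/2*γ12


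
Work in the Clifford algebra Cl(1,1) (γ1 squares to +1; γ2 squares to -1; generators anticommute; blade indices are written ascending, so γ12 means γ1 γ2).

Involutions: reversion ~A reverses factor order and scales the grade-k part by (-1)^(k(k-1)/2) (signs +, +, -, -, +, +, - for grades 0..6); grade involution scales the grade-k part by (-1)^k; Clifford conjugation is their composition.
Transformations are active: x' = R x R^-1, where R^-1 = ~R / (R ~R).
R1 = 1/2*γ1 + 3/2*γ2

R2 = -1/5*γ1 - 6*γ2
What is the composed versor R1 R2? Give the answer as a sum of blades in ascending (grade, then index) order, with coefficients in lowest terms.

Distribute over the terms of R1 (each basis-blade product reordered to ascending indices, repeated generators contracted through their squares):
(1/2*γ1) R2 = -1/10 - 3*γ12
(3/2*γ2) R2 = 9 + 3/10*γ12
Summing the partial products and collecting blades:
Answer: 89/10 - 27/10*γ12


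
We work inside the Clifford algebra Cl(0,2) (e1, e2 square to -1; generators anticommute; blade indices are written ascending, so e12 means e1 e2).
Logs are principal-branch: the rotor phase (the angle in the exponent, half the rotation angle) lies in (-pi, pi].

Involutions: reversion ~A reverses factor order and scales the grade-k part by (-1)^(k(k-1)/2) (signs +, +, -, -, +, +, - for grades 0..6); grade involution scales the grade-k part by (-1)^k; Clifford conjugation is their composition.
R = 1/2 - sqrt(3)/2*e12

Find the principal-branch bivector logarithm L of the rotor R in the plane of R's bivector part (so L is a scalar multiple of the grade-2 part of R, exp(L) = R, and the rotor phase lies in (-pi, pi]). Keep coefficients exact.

The scalar part of R is 1/2, so the principal-branch rotor phase is pinned; divide the bivector part by its sine to get the unit plane — L is the phase times that plane.
Concretely: cos(phase) = 1/2 gives phase = ±pi/3, and since phase/sin(phase) is even the sign is immaterial: L = (phase/sin(phase)) * <R>_2 = (2*sqrt(3)*pi/9) * <R>_2.
Answer: -pi/3*e12


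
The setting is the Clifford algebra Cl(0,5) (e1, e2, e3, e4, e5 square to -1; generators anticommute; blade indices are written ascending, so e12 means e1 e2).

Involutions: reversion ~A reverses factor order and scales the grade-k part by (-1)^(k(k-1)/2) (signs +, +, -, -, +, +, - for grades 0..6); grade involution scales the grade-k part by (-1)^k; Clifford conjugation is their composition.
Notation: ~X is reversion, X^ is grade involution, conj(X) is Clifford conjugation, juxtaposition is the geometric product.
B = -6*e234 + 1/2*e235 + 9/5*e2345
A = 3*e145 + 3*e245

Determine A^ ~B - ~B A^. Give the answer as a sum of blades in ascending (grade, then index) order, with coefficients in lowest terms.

first term: -27/5*e3 + 3/2*e34 + 18*e35 + 27/5*e123 - 3/2*e1234 - 18*e1235
second term: 27/5*e3 - 3/2*e34 - 18*e35 + 27/5*e123 - 3/2*e1234 - 18*e1235
Answer: -54/5*e3 + 3*e34 + 36*e35


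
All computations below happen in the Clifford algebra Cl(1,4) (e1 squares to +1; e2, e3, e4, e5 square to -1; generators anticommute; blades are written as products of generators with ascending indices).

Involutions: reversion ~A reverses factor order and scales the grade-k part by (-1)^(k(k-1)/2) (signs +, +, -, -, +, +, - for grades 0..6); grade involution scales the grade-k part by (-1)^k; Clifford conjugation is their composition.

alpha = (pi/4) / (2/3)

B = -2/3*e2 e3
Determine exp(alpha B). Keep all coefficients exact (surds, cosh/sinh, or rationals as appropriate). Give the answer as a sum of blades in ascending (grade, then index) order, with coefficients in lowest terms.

B^2 = (-2/3)^2*(e2 e3)^2 = 4/9*(-1) = -4/9 (a basis 2-blade squares to minus the product of its generators' squares).
B^2 = -4/9 — a negative square means the series sums to a rotation: l = 2/3, alpha*l = pi/4, so exp(alpha B) = cos(pi/4) + (sin(pi/4)/(2/3))*B = sqrt(2)/2 + (3*sqrt(2)/4)*B.
Answer: sqrt(2)/2 - sqrt(2)/2*e2 e3


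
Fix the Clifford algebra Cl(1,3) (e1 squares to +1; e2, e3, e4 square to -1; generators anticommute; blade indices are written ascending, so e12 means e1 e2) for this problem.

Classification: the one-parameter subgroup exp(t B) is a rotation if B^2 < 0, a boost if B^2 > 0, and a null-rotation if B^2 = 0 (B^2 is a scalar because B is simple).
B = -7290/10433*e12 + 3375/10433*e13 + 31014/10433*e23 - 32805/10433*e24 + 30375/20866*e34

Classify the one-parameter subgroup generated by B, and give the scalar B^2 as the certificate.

B^2 term by term: the squares give (-7290/10433)^2*(e12)^2 + (3375/10433)^2*(e13)^2 + (31014/10433)^2*(e23)^2 + (-32805/10433)^2*(e24)^2 + (30375/20866)^2*(e34)^2 = 53144100/108847489*(+1) + 11390625/108847489*(+1) + 961868196/108847489*(-1) + 1076168025/108847489*(-1) + 922640625/435389956*(-1) = -81/4 (each basis 2-blade squares to minus the product of its generators' squares); cross terms between blades sharing an index anticommute and cancel; the commuting (index-disjoint) pairs give grade-4 terms 2*c*c'*(blade product), which cancel blade by blade — e1234: -221433750/108847489 + 221433750/108847489 = 0 — confirming B is simple. So B^2 = -81/4.
Answer: rotation, certificate B^2 = -81/4. No conjugation can change B^2 = -81/4; the sign gives the class.


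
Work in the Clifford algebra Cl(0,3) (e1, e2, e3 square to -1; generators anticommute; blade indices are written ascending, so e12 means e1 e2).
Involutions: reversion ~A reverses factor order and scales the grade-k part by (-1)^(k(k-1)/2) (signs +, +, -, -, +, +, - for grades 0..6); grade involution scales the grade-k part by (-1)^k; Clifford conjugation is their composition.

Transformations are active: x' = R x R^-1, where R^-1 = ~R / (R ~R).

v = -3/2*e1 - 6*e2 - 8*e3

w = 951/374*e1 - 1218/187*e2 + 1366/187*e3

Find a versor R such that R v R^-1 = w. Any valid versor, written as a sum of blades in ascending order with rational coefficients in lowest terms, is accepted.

Since q(v) = q(w) = -409/4, the sum R = v + w = 195/187*e1 - 2340/187*e2 - 130/187*e3 does the job whenever invertible.
Answer: 195/187*e1 - 2340/187*e2 - 130/187*e3


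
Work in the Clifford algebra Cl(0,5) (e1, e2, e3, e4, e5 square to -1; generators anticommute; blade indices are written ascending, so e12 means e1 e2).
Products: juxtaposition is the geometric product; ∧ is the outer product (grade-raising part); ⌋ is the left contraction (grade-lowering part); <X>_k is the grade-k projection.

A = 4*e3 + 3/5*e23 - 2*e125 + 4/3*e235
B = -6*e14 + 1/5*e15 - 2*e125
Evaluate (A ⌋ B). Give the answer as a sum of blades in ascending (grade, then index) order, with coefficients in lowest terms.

step 1: 4
Answer: 4


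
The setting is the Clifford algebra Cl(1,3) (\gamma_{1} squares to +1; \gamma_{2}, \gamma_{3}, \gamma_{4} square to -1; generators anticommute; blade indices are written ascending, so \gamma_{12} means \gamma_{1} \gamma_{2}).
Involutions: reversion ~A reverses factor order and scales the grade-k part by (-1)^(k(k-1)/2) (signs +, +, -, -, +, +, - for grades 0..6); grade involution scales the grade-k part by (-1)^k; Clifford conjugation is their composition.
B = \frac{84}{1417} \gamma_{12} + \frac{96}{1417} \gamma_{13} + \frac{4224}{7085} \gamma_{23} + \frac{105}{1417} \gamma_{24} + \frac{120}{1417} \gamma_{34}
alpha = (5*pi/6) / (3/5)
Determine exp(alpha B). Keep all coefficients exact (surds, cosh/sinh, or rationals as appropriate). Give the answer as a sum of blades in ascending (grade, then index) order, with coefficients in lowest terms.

B^2 term by term: the squares give (\frac{84}{1417})^2*(\gamma_{12})^2 + (\frac{96}{1417})^2*(\gamma_{13})^2 + (\frac{4224}{7085})^2*(\gamma_{23})^2 + (\frac{105}{1417})^2*(\gamma_{24})^2 + (\frac{120}{1417})^2*(\gamma_{34})^2 = \frac{7056}{2007889}*(+1) + \frac{9216}{2007889}*(+1) + \frac{17842176}{50197225}*(-1) + \frac{11025}{2007889}*(-1) + \frac{14400}{2007889}*(-1) = -\frac{9}{25} (each basis 2-blade squares to minus the product of its generators' squares); cross terms between blades sharing an index anticommute and cancel; the commuting (index-disjoint) pairs give grade-4 terms 2*c*c'*(blade product), which cancel blade by blade — \gamma_{1234}: \frac{20160}{2007889} - \frac{20160}{2007889} = 0 — confirming B is simple. So B^2 = -\frac{9}{25}.
B^2 = -\frac{9}{25} — B^2 < 0, so the exponential closes trigonometrically: l = \frac{3}{5}, alpha*l = \frac{5 \pi}{6}, so exp(alpha B) = cos(\frac{5 \pi}{6}) + (sin(\frac{5 \pi}{6})/(\frac{3}{5}))*B = - \frac{\sqrt{3}}{2} + (\frac{5}{6})*B.
Answer: - \frac{\sqrt{3}}{2} + \frac{70}{1417} \gamma_{12} + \frac{80}{1417} \gamma_{13} + \frac{704}{1417} \gamma_{23} + \frac{175}{2834} \gamma_{24} + \frac{100}{1417} \gamma_{34}


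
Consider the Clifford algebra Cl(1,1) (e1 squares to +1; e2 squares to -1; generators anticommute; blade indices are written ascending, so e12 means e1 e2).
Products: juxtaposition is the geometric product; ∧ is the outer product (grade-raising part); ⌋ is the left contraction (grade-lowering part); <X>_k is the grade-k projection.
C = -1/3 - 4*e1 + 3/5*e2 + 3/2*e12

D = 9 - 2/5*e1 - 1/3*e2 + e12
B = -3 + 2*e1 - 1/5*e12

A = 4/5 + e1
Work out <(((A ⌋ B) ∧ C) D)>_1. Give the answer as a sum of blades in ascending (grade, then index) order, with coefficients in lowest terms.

step 1: -2/5 + 8/5*e1 - 1/5*e2 - 4/25*e12
step 2: 2/15 + 16/15*e1 - 13/75*e2 - 29/75*e12
step 3: 74/225 + 416/45*e1 - 779/1125*e2 - 4243/1125*e12
step 4: 416/45*e1 - 779/1125*e2
Answer: 416/45*e1 - 779/1125*e2


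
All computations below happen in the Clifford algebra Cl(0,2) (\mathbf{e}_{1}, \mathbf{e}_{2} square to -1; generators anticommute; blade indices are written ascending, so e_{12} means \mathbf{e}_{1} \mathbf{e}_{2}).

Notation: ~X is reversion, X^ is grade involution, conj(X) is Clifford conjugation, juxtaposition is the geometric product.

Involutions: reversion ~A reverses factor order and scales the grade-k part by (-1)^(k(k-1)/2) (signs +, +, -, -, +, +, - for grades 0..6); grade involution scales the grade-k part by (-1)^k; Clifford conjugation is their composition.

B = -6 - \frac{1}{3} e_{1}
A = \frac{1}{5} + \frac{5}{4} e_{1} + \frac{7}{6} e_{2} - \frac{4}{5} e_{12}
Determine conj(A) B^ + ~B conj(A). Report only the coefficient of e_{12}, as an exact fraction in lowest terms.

first term: -\frac{47}{60} + \frac{227}{30} e_{1} + \frac{109}{15} e_{2} - \frac{397}{90} e_{12}
second term: -\frac{97}{60} + \frac{223}{30} e_{1} + \frac{109}{15} e_{2} - \frac{397}{90} e_{12}
Answer: -\frac{397}{45}


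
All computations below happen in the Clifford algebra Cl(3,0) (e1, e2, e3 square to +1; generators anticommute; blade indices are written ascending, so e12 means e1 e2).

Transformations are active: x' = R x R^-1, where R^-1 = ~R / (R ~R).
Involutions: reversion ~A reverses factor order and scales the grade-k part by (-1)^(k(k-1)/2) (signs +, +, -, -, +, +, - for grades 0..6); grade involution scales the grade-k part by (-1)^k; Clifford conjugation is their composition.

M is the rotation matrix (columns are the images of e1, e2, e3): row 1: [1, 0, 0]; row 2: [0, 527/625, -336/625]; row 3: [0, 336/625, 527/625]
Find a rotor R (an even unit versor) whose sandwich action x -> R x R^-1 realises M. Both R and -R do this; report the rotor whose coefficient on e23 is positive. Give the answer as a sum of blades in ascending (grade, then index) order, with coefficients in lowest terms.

Method: write R = a + b12*e12 + b13*e13 + b23*e23 with a^2 + b12^2 + b13^2 + b23^2 = 1 (so R^-1 = ~R). Expanding the columns R e_j ~R gives tr M = 4a^2 - 1 and, from the antisymmetric part, M21 - M12 = -4a*b12, M13 - M31 = 4a*b13, M32 - M23 = -4a*b23.
Here tr M = 1679/625, so a^2 = (1 + tr M)/4 = 576/625 and a = ±24/25. Taking a = 24/25: M21 - M12 = 0, M13 - M31 = 0, M32 - M23 = 672/625, giving b12 = 0, b13 = 0, b23 = -7/25, i.e. R = 24/25 - 7/25*e23.
Its e23 coefficient is negative, so report the other preimage -R.
Answer: -24/25 + 7/25*e23. Key observation: the double cover Spin(3) -> SO(3) sends R and -R to the same matrix (trace 1679/625 here), so the stated sign of the e23 coefficient is what selects one sheet.


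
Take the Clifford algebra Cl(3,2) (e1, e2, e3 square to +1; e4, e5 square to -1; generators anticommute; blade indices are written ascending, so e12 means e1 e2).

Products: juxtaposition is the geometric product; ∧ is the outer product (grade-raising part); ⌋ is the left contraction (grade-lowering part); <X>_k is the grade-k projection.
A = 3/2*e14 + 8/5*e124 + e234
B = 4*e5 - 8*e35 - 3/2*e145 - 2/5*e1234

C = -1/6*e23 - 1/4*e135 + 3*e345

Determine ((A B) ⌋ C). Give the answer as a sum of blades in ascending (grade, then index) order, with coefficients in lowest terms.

step 1: 2/5*e1 + 16/25*e3 - 9/4*e5 - 3/5*e23 + 12/5*e25 + 6*e145 + 8*e245 - 3/2*e1235 + 32/5*e1245 + 12*e1345 + 4*e2345 + 64/5*e12345
step 2: -1/10 + 8/75*e2 - 9/16*e13 + 4/25*e15 + 27/4*e34 - 1/10*e35 + 48/25*e45
Answer: -1/10 + 8/75*e2 - 9/16*e13 + 4/25*e15 + 27/4*e34 - 1/10*e35 + 48/25*e45


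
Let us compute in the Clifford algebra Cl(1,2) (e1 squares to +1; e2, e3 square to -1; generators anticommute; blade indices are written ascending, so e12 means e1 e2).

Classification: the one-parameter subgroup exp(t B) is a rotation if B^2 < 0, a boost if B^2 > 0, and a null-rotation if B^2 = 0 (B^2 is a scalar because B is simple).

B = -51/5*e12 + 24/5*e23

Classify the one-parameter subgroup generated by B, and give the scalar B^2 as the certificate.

B^2 term by term: the squares give (-51/5)^2*(e12)^2 + (24/5)^2*(e23)^2 = 2601/25*(+1) + 576/25*(-1) = 81 (each basis 2-blade squares to minus the product of its generators' squares); cross terms between blades sharing an index anticommute and cancel. So B^2 = 81.
Answer: boost, certificate B^2 = 81. The invariant at work: B^2 = 81 is unchanged by conjugation, hence its sign classifies the subgroup whatever basis B is written in.


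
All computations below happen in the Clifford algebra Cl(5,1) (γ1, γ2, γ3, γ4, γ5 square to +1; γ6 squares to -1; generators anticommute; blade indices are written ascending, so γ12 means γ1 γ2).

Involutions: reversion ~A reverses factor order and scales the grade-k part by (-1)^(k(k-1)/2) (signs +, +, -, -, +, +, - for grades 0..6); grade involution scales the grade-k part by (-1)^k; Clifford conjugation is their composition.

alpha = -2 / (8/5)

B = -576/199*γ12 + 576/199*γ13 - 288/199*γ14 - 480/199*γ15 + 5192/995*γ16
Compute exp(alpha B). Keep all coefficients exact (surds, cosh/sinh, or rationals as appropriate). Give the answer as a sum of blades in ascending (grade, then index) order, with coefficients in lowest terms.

B^2 term by term: the squares give (-576/199)^2*(γ12)^2 + (576/199)^2*(γ13)^2 + (-288/199)^2*(γ14)^2 + (-480/199)^2*(γ15)^2 + (5192/995)^2*(γ16)^2 = 331776/39601*(-1) + 331776/39601*(-1) + 82944/39601*(-1) + 230400/39601*(-1) + 26956864/990025*(+1) = 64/25 (each basis 2-blade squares to minus the product of its generators' squares); cross terms between blades sharing an index anticommute and cancel. So B^2 = 64/25.
B^2 = 64/25 — since the square is positive, the closed form is hyperbolic: l = 8/5, alpha*l = -2, so exp(alpha B) = cosh(-2) + (sinh(-2)/(8/5))*B = cosh(2) + (-5*sinh(2)/8)*B.
Answer: cosh(2) + 360*sinh(2)/199*γ12 - 360*sinh(2)/199*γ13 + 180*sinh(2)/199*γ14 + 300*sinh(2)/199*γ15 - 649*sinh(2)/199*γ16


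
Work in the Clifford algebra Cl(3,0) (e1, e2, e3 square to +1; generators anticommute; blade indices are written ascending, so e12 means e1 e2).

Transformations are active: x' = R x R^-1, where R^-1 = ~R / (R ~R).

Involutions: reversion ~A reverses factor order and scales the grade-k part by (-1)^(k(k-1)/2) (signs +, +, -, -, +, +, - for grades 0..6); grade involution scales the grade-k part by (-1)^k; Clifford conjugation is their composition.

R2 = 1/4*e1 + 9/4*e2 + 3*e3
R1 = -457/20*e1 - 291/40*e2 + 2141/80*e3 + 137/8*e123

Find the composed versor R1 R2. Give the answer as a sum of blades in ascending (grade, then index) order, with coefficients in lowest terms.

Distribute over the terms of R2 (each basis-blade product reordered to ascending indices, repeated generators contracted through their squares):
R1 (1/4*e1) = -457/80 + 291/160*e12 - 2141/320*e13 + 137/32*e23
R1 (9/4*e2) = -2619/160 - 4113/80*e12 - 1233/32*e13 - 19269/320*e23
R1 (3*e3) = 6423/80 + 411/8*e12 - 1371/20*e13 - 873/40*e23
Summing the partial products and collecting blades:
Answer: 9313/160 + 57/32*e12 - 36407/320*e13 - 24883/320*e23


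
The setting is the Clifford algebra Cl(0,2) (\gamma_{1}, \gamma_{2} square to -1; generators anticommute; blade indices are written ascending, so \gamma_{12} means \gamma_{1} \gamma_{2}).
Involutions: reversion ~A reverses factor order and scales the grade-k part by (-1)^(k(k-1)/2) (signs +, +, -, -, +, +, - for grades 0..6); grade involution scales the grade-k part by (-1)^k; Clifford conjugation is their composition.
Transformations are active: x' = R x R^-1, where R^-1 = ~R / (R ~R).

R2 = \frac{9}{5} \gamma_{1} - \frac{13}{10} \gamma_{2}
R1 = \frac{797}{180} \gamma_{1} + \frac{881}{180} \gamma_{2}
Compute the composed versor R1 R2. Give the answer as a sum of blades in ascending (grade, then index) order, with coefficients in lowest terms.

Distribute over the terms of R1 (each basis-blade product reordered to ascending indices, repeated generators contracted through their squares):
(\frac{797}{180} \gamma_{1}) R2 = -\frac{797}{100} - \frac{10361}{1800} \gamma_{12}
(\frac{881}{180} \gamma_{2}) R2 = \frac{11453}{1800} - \frac{881}{100} \gamma_{12}
Summing the partial products and collecting blades:
Answer: -\frac{2893}{1800} - \frac{26219}{1800} \gamma_{12}


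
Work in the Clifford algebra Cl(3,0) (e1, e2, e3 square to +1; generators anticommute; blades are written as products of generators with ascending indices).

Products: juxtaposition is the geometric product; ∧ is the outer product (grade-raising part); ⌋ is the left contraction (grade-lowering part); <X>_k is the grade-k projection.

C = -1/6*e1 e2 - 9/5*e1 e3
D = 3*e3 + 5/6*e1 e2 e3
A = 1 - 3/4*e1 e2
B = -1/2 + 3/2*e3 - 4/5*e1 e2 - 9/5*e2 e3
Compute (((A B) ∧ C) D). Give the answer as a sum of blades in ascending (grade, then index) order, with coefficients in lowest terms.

step 1: -11/10 + 3/2*e3 - 17/40*e1 e2 + 27/20*e1 e3 - 9/5*e2 e3 - 9/8*e1 e2 e3
step 2: 11/60*e1 e2 + 99/50*e1 e3 - 1/4*e1 e2 e3
step 3: 5/24 + 297/50*e1 + 33/20*e2 - 11/72*e3 - 3/4*e1 e2 + 11/20*e1 e2 e3
Answer: 5/24 + 297/50*e1 + 33/20*e2 - 11/72*e3 - 3/4*e1 e2 + 11/20*e1 e2 e3


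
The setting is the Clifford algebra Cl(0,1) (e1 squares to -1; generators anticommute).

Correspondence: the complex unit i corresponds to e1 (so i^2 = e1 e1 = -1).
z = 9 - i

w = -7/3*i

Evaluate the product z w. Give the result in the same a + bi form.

In blades: z = 9 - e1, w = -7/3*e1.
Distribute z over w term by term (generator squares from the signature, products reordered to ascending indices): (9)*w = -21*e1; (-e1)*w = -7/3.
Sum: -7/3 - 21*e1; translating back through the correspondence:
Answer: -7/3 - 21i


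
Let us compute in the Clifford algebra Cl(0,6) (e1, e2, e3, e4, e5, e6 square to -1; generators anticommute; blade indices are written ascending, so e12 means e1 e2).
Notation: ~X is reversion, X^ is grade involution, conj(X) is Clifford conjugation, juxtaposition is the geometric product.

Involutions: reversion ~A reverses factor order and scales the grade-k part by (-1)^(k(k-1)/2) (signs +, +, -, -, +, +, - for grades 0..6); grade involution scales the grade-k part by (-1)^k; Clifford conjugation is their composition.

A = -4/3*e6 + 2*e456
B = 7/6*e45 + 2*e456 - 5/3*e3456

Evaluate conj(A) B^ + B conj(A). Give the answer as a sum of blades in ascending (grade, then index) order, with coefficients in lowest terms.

first term: -4 + 10/3*e3 - 7/3*e6 + 8/3*e45 - 20/9*e345 + 14/9*e456
second term: 4 - 10/3*e3 - 7/3*e6 - 8/3*e45 + 20/9*e345 + 14/9*e456
Answer: -14/3*e6 + 28/9*e456


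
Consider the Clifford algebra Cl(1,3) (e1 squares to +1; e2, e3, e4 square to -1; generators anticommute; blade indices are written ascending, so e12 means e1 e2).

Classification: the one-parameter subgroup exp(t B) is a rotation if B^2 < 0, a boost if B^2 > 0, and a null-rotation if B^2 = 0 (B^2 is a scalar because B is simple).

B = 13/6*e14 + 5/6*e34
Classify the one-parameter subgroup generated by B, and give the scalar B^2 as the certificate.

B^2 term by term: the squares give (13/6)^2*(e14)^2 + (5/6)^2*(e34)^2 = 169/36*(+1) + 25/36*(-1) = 4 (each basis 2-blade squares to minus the product of its generators' squares); cross terms between blades sharing an index anticommute and cancel. So B^2 = 4.
Answer: boost, certificate B^2 = 4. Check the certificate: B^2 = 4, and that sign is decisive whatever form B takes.


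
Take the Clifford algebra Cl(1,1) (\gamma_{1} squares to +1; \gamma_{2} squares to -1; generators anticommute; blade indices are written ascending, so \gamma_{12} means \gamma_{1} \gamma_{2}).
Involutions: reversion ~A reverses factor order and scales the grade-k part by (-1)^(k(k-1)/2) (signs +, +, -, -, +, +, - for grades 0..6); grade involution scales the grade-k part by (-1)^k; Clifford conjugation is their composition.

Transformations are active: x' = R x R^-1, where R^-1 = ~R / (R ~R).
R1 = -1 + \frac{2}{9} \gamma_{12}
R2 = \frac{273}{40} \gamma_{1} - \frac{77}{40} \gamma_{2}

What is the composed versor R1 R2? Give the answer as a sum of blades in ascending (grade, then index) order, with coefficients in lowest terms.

Distribute over the terms of R1 (each basis-blade product reordered to ascending indices, repeated generators contracted through their squares):
(-1) R2 = -\frac{273}{40} \gamma_{1} + \frac{77}{40} \gamma_{2}
(\frac{2}{9} \gamma_{12}) R2 = \frac{77}{180} \gamma_{1} - \frac{91}{60} \gamma_{2}
Summing the partial products and collecting blades:
Answer: -\frac{2303}{360} \gamma_{1} + \frac{49}{120} \gamma_{2}


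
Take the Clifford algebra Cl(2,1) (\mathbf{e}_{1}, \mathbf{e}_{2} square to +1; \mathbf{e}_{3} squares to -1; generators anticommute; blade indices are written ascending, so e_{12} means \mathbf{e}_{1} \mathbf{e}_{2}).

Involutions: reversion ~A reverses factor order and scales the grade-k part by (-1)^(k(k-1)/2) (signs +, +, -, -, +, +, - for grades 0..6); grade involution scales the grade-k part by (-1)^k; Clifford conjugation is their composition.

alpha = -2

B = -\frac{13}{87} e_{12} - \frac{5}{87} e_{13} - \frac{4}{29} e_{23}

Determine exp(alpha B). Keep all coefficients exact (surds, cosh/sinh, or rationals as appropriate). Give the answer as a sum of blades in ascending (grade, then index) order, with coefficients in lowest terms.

B^2 term by term: the squares give (-\frac{13}{87})^2*(e_{12})^2 + (-\frac{5}{87})^2*(e_{13})^2 + (-\frac{4}{29})^2*(e_{23})^2 = \frac{169}{7569}*(-1) + \frac{25}{7569}*(+1) + \frac{16}{841}*(+1) = 0 (each basis 2-blade squares to minus the product of its generators' squares); cross terms between blades sharing an index anticommute and cancel. So B^2 = 0.
B^2 = 0, so the series truncates immediately: exp(alpha B) = 1 + alpha B (parabolic case).
Answer: 1 + \frac{26}{87} e_{12} + \frac{10}{87} e_{13} + \frac{8}{29} e_{23}


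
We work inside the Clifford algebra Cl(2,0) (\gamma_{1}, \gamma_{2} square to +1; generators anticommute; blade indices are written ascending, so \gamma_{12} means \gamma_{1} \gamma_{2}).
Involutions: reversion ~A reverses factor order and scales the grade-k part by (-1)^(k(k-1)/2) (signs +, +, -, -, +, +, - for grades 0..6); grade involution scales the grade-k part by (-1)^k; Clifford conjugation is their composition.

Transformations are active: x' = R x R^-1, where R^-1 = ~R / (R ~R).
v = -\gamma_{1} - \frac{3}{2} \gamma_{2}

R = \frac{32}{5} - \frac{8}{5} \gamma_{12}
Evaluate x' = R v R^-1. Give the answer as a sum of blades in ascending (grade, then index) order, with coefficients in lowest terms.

~R = \frac{32}{5} + \frac{8}{5} \gamma_{12}, and R ~R = \frac{1088}{25}, so R^-1 = ~R / (\frac{1088}{25}).
R v = -4 \gamma_{1} - \frac{56}{5} \gamma_{2}
Answer: -\frac{3}{17} \gamma_{1} - \frac{61}{34} \gamma_{2}


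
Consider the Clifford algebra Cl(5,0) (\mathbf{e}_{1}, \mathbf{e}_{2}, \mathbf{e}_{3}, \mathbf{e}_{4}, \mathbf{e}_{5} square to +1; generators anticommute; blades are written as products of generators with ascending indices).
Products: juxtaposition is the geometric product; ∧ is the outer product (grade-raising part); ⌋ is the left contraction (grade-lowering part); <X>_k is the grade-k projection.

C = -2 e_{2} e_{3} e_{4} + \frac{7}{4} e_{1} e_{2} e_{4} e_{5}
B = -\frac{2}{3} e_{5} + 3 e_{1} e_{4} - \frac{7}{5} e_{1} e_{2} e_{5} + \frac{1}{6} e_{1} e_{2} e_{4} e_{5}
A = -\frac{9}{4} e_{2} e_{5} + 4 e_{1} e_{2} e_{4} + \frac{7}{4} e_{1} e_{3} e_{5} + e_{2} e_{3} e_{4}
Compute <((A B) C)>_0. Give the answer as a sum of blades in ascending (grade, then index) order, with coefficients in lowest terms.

step 1: -\frac{63}{20} e_{1} + \frac{27}{2} e_{2} - \frac{2}{3} e_{5} - \frac{7}{6} e_{1} e_{3} - \frac{3}{8} e_{1} e_{4} - \frac{49}{20} e_{2} e_{3} + \frac{28}{5} e_{4} e_{5} - 3 e_{1} e_{2} e_{3} - \frac{1}{6} e_{1} e_{3} e_{5} - \frac{7}{24} e_{2} e_{3} e_{4} - \frac{21}{4} e_{3} e_{4} e_{5} + \frac{49}{12} e_{1} e_{2} e_{4} e_{5} + \frac{7}{5} e_{1} e_{3} e_{4} e_{5} - \frac{2}{3} e_{2} e_{3} e_{4} e_{5}
step 2: \frac{105}{16} - \frac{49}{10} e_{4} + \frac{4}{3} e_{5} - \frac{49}{5} e_{1} e_{2} - \frac{7}{6} e_{1} e_{3} - 6 e_{1} e_{4} - \frac{49}{20} e_{2} e_{3} + \frac{315}{32} e_{2} e_{5} - 27 e_{3} e_{4} + \frac{159}{16} e_{1} e_{2} e_{3} - \frac{7}{6} e_{1} e_{2} e_{4} - \frac{14}{5} e_{1} e_{2} e_{5} + \frac{833}{96} e_{1} e_{3} e_{5} - \frac{189}{8} e_{1} e_{4} e_{5} + \frac{7}{24} e_{2} e_{3} e_{4} + \frac{56}{5} e_{2} e_{3} e_{5} - \frac{441}{80} e_{2} e_{4} e_{5} + \frac{21}{4} e_{3} e_{4} e_{5} + \frac{63}{10} e_{1} e_{2} e_{3} e_{4} + \frac{1}{3} e_{1} e_{2} e_{4} e_{5} + \frac{343}{80} e_{1} e_{3} e_{4} e_{5} - \frac{27}{8} e_{2} e_{3} e_{4} e_{5}
step 3: \frac{105}{16}
Answer: \frac{105}{16}


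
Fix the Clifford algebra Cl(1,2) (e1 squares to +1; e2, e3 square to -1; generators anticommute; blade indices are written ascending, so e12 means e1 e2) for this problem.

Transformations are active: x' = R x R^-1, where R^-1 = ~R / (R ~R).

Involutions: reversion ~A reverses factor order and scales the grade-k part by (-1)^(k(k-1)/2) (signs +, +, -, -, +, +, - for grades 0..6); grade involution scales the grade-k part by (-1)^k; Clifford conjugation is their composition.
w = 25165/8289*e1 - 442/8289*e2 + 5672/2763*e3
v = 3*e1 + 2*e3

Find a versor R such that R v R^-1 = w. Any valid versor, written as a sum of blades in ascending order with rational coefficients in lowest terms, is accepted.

R = v + w = 50032/8289*e1 - 442/8289*e2 + 11198/2763*e3 works: the equal norms (5) guarantee its sandwich swaps v into w.
Answer: 50032/8289*e1 - 442/8289*e2 + 11198/2763*e3


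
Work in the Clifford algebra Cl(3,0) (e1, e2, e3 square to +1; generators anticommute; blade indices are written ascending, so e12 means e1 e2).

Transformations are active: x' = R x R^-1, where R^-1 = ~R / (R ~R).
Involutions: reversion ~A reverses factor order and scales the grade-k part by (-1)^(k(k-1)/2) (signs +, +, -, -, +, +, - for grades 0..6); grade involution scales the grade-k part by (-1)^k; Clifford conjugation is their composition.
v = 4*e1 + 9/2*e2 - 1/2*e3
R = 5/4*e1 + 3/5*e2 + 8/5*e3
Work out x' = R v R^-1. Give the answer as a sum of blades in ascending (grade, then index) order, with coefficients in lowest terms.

~R = 5/4*e1 + 3/5*e2 + 8/5*e3, and R ~R = 1793/400, so R^-1 = ~R / (1793/400).
R v = 69/10 + 129/40*e12 - 281/40*e13 - 15/2*e23
Answer: -272/1793*e1 - 9513/3586*e2 + 19457/3586*e3


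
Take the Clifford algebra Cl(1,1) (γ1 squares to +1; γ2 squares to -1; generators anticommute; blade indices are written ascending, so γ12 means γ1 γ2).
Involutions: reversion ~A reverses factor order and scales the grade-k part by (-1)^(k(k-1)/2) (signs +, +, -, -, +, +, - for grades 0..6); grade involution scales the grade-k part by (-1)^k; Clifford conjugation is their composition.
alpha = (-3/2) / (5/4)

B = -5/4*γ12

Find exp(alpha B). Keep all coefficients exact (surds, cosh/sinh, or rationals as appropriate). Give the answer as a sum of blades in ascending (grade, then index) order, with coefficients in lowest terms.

B^2 = (-5/4)^2*(γ12)^2 = 25/16*(+1) = 25/16 (a basis 2-blade squares to minus the product of its generators' squares).
B^2 = 25/16 — hyperbolic case — the even/odd split gives cosh and sinh: l = 5/4, alpha*l = -3/2, so exp(alpha B) = cosh(-3/2) + (sinh(-3/2)/(5/4))*B = cosh(3/2) + (-4*sinh(3/2)/5)*B.
Answer: cosh(3/2) + sinh(3/2)*γ12
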